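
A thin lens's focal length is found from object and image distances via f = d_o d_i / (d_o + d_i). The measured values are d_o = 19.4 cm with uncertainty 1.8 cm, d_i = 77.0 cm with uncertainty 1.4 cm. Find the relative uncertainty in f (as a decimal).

∂f/∂d_o = (d_i/(d_o+d_i))² = 0.638;  ∂f/∂d_i = (d_o/(d_o+d_i))² = 0.0405
δf = √((∂f/∂d_o · δd_o)² + (∂f/∂d_i · δd_i)²) = √(1.32 + 0.00321) = 1.15 cm
f = 15.5 cm, so δf/f = 1.15/15.5 = 0.0742.

0.0742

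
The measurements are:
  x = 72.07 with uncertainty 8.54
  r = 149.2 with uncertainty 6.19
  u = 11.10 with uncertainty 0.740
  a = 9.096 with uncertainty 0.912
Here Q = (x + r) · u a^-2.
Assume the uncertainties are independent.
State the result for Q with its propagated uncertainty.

29.69 ± 6.43

Let w = x + r = 221.3. δw = √(δx² + δr²) = √(72.9 + 38.3) = 10.5, so δw/w = 0.0477.
Q is then a monomial in w, u, a:
δQ/Q = √((δw/w)² + (1·δu/u)² + (-2·δa/a)²) = √(0.00227 + 0.00444 + 0.0402) = 0.217
Q = 29.69, so δQ = 0.217 × 29.69 = 6.43.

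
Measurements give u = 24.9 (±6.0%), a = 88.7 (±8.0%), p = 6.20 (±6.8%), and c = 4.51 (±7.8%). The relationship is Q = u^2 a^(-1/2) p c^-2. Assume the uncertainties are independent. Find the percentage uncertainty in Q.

21.2%

Each factor contributes (exponent × relative error)² to (δQ/Q)²:
  (2·δu/u)² = (2×0.0600)² = 0.0144;  (−½·δa/a)² = (-0.5×0.0800)² = 0.00160;  (1·δp/p)² = (1×0.0680)² = 0.00462;  (-2·δc/c)² = (-2×0.0780)² = 0.0243
δQ/Q = √(0.0450) = 0.212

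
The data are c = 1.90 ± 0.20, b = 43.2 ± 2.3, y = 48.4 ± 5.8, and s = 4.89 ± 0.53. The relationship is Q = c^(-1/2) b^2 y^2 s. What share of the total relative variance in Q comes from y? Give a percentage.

(δQ/Q)² = (−½·δc/c)² + (2·δb/b)² + (2·δy/y)² + (1·δs/s)²
  c term: (-0.5×0.105)² = 0.00277
  b term: (2×0.0532)² = 0.0113
  y term: (2×0.120)² = 0.0574
  s term: (1×0.108)² = 0.0117
Total = 0.0833. Share from y = 0.0574/0.0833 = 0.690.

69.0%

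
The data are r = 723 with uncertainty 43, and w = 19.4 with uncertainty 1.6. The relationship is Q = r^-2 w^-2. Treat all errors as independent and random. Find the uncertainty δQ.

Products/powers → add relative errors in quadrature, weighted by exponent:
  (-2·δr/r)² = (-2×0.0595)² = 0.0141;  (-2·δw/w)² = (-2×0.0825)² = 0.0272
δQ/Q = √(0.0414) = 0.203
Q = 5.08e-09, so δQ = 0.203 × 5.08e-09 = 1.03e-09.

1.03e-09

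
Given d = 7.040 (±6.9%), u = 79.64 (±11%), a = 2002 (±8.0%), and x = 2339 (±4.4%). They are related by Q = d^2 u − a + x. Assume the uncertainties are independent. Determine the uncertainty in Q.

722

Let p = d^2·u = 3947. δp/p = √((2·δd/d)² + (1·δu/u)²) = √(0.0190 + 0.0121) = 0.176, so δp = 697.
Q = p − a + x: δQ = √(δp² + δa² + δx²) = √(4.85e+05 + 25700 + 10600) = 722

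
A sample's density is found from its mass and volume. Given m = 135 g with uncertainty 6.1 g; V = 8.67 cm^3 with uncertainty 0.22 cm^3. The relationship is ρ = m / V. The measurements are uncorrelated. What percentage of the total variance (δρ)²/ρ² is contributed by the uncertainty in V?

(δρ/ρ)² = (1·δm/m)² + (-1·δV/V)²
  m term: (1×0.0452)² = 0.00204
  V term: (-1×0.0254)² = 0.000644
Total = 0.00269. Share from V = 0.000644/0.00269 = 0.240.

24.0%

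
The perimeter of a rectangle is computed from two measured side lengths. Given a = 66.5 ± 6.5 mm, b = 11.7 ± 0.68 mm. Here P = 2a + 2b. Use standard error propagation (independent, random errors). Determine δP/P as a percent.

8.36%

Sums and differences: (δP)² = Σ (cᵢ δxᵢ)².
  (2·δa)² = 169;  (2·δb)² = 1.85
δP = √(171) = 13.1 mm
P = 156 mm, so δP/P = 13.1/156 = 0.0836.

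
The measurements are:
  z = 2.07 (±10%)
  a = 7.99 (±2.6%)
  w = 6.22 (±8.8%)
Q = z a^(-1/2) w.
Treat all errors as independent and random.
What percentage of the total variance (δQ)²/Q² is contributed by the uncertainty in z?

(δQ/Q)² = (1·δz/z)² + (−½·δa/a)² + (1·δw/w)²
  z term: (1×0.100)² = 0.0100
  a term: (-0.5×0.0260)² = 0.000169
  w term: (1×0.0880)² = 0.00774
Total = 0.0179. Share from z = 0.0100/0.0179 = 0.558.

55.8%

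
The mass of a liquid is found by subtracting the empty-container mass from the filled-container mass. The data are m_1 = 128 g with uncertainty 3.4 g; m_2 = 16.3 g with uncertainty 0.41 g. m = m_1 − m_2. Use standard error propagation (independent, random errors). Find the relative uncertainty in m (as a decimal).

0.0307

Sums and differences: (δm)² = Σ (cᵢ δxᵢ)².
  (δm_1)² = 11.6;  (δm_2)² = 0.168
δm = √(11.7) = 3.42 g
m = 112 g, so δm/m = 3.42/112 = 0.0307.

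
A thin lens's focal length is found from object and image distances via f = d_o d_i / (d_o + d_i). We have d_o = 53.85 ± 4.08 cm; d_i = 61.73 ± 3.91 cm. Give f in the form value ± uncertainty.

28.76 ± 1.44 cm

∂f/∂d_o = (d_i/(d_o+d_i))² = 0.285;  ∂f/∂d_i = (d_o/(d_o+d_i))² = 0.217
δf = √((∂f/∂d_o · δd_o)² + (∂f/∂d_i · δd_i)²) = √(1.35 + 0.720) = 1.44 cm
f = 28.76 cm.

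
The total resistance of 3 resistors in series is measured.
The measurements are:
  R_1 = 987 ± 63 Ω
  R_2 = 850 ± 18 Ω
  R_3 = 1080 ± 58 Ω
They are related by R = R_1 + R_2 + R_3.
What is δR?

87.5 Ω

For a sum/difference, combine absolute errors in quadrature:
  (δR_1)² = 3970;  (δR_2)² = 324;  (δR_3)² = 3360
δR = √(7660) = 87.5 Ω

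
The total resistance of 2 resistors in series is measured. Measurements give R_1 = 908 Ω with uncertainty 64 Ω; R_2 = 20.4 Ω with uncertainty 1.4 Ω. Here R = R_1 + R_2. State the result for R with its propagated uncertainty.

928 ± 64.0 Ω

Sums and differences: (δR)² = Σ (cᵢ δxᵢ)².
  (δR_1)² = 4100;  (δR_2)² = 1.96
δR = √(4100) = 64.0 Ω
R = 928 Ω.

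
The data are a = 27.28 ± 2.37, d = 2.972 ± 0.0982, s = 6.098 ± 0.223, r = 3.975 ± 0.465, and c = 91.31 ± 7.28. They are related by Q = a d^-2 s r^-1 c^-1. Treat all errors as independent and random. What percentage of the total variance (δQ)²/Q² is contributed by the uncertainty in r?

(δQ/Q)² = (1·δa/a)² + (-2·δd/d)² + (1·δs/s)² + (-1·δr/r)² + (-1·δc/c)²
  a term: (1×0.0869)² = 0.00755
  d term: (-2×0.0330)² = 0.00437
  s term: (1×0.0366)² = 0.00134
  r term: (-1×0.117)² = 0.0137
  c term: (-1×0.0797)² = 0.00636
Total = 0.0333. Share from r = 0.0137/0.0333 = 0.411.

41.1%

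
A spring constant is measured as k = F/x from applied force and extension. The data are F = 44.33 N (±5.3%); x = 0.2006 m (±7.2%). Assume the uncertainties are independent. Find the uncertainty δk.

19.8 N/m

k is a product of powers, so relative uncertainties combine in quadrature:
  (1·δF/F)² = (1×0.0530)² = 0.00281;  (-1·δx/x)² = (-1×0.0720)² = 0.00518
δk/k = √(0.00799) = 0.0894
k = 221.0 N/m, so δk = 0.0894 × 221.0 = 19.8 N/m.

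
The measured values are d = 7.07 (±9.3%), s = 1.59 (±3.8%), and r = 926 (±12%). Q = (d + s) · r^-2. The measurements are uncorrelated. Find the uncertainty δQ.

Let u = d + s = 8.66. δu = √(δd² + δs²) = √(0.432 + 0.00365) = 0.660, so δu/u = 0.0762.
Q is then a monomial in u, r:
δQ/Q = √((δu/u)² + (-2·δr/r)²) = √(0.00581 + 0.0576) = 0.252
Q = 1.01e-05, so δQ = 0.252 × 1.01e-05 = 2.54e-06.

2.54e-06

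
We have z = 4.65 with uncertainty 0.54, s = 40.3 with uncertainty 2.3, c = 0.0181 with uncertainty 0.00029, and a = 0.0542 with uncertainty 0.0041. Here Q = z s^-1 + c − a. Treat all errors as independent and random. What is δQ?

Let p = z·s^-1 = 0.115. δp/p = √((1·δz/z)² + (-1·δs/s)²) = √(0.0135 + 0.00326) = 0.129, so δp = 0.0149.
Q = p + c − a: δQ = √(δp² + δc² + δa²) = √(0.000223 + 8.41e-08 + 1.68e-05) = 0.0155

0.0155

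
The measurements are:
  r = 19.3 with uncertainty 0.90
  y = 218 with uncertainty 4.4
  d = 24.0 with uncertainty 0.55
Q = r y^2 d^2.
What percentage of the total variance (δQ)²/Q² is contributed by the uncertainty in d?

35.6%

(δQ/Q)² = (1·δr/r)² + (2·δy/y)² + (2·δd/d)²
  r term: (1×0.0466)² = 0.00217
  y term: (2×0.0202)² = 0.00163
  d term: (2×0.0229)² = 0.00210
Total = 0.00590. Share from d = 0.00210/0.00590 = 0.356.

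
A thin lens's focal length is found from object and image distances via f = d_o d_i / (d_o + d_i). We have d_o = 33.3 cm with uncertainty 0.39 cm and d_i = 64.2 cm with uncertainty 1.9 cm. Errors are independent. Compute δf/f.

∂f/∂d_o = (d_i/(d_o+d_i))² = 0.434;  ∂f/∂d_i = (d_o/(d_o+d_i))² = 0.117
δf = √((∂f/∂d_o · δd_o)² + (∂f/∂d_i · δd_i)²) = √(0.0286 + 0.0491) = 0.279 cm
f = 21.9 cm, so δf/f = 0.279/21.9 = 0.0127.

0.0127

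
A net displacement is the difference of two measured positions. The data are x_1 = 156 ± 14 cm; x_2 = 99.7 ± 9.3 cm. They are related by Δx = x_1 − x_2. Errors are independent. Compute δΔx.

Sums and differences: (δΔx)² = Σ (cᵢ δxᵢ)².
  (δx_1)² = 196;  (δx_2)² = 86.5
δΔx = √(282) = 16.8 cm

16.8 cm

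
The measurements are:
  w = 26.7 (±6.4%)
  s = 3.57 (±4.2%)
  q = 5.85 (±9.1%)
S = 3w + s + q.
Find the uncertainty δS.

5.16

Absolute uncertainties add in quadrature for a linear combination:
  (3·δw)² = 26.3;  (δs)² = 0.0225;  (δq)² = 0.283
δS = √(26.6) = 5.16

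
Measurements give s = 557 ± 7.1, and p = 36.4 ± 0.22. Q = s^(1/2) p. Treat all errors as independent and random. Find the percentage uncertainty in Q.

0.878%

Each factor contributes (exponent × relative error)² to (δQ/Q)²:
  (½·δs/s)² = (0.5×0.0127)² = 4.06e-05;  (1·δp/p)² = (1×0.00604)² = 3.65e-05
δQ/Q = √(7.72e-05) = 0.00878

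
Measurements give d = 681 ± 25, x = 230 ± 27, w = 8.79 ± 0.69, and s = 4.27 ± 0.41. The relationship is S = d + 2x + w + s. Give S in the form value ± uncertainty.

For a sum/difference, combine absolute errors in quadrature:
  (δd)² = 625;  (2·δx)² = 2920;  (δw)² = 0.476;  (δs)² = 0.168
δS = √(3540) = 59.5
S = 1150.

1150 ± 59.5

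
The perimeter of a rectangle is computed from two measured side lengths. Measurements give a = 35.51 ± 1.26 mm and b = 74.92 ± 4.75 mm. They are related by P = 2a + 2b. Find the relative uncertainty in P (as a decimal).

0.0445

Sums and differences: (δP)² = Σ (cᵢ δxᵢ)².
  (2·δa)² = 6.35;  (2·δb)² = 90.2
δP = √(96.6) = 9.83 mm
P = 220.9 mm, so δP/P = 9.83/220.9 = 0.0445.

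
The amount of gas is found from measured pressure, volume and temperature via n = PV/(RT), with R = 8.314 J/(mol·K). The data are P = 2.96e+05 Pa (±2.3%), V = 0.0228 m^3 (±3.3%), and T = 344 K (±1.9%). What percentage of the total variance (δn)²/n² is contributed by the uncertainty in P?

(δn/n)² = (1·δP/P)² + (1·δV/V)² + (-1·δT/T)²
  P term: (1×0.0230)² = 0.000529
  V term: (1×0.0330)² = 0.00109
  T term: (-1×0.0190)² = 0.000361
Total = 0.00198. Share from P = 0.000529/0.00198 = 0.267.

26.7%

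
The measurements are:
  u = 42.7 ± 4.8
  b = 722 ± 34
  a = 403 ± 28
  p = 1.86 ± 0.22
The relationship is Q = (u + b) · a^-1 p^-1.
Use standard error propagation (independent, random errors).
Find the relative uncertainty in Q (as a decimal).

0.144

Let w = u + b = 765. δw = √(δu² + δb²) = √(23.0 + 1160) = 34.3, so δw/w = 0.0449.
Q is then a monomial in w, a, p:
δQ/Q = √((δw/w)² + (-1·δa/a)² + (-1·δp/p)²) = √(0.00202 + 0.00483 + 0.0140) = 0.144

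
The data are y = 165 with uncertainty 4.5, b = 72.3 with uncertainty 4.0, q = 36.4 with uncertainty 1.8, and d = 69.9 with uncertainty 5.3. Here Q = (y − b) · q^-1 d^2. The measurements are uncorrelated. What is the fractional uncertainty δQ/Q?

Let u = y − b = 92.7. δu = √(δy² + δb²) = √(20.2 + 16.0) = 6.02, so δu/u = 0.0649.
Q is then a monomial in u, q, d:
δQ/Q = √((δu/u)² + (-1·δq/q)² + (2·δd/d)²) = √(0.00422 + 0.00245 + 0.0230) = 0.172

0.172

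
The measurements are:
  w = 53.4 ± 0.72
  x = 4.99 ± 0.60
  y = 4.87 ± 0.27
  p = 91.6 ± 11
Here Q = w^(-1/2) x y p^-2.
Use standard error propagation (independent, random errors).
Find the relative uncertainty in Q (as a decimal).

0.274

Products/powers → add relative errors in quadrature, weighted by exponent:
  (−½·δw/w)² = (-0.5×0.0135)² = 4.54e-05;  (1·δx/x)² = (1×0.120)² = 0.0145;  (1·δy/y)² = (1×0.0554)² = 0.00307;  (-2·δp/p)² = (-2×0.120)² = 0.0577
δQ/Q = √(0.0753) = 0.274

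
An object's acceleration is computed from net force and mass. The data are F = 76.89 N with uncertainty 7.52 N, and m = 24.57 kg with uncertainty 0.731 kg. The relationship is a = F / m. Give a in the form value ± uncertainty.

3.129 ± 0.320 m/s^2

Relative error in a monomial: (δa/a)² = Σ (nᵢ · δxᵢ/xᵢ)².
  (1·δF/F)² = (1×0.0978)² = 0.00957;  (-1·δm/m)² = (-1×0.0298)² = 0.000885
δa/a = √(0.0105) = 0.102
a = 3.129 m/s^2, so δa = 0.102 × 3.129 = 0.320 m/s^2.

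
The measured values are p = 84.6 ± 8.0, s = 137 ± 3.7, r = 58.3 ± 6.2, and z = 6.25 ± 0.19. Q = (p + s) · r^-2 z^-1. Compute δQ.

0.00228

Let u = p + s = 222. δu = √(δp² + δs²) = √(64.0 + 13.7) = 8.81, so δu/u = 0.0398.
Q is then a monomial in u, r, z:
δQ/Q = √((δu/u)² + (-2·δr/r)² + (-1·δz/z)²) = √(0.00158 + 0.0452 + 0.000924) = 0.219
Q = 0.0104, so δQ = 0.219 × 0.0104 = 0.00228.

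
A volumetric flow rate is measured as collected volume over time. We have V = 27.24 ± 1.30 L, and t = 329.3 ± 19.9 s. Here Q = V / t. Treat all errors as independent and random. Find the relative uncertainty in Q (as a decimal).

Since Q is a product/quotient, work with relative uncertainties:
  (1·δV/V)² = (1×0.0477)² = 0.00228;  (-1·δt/t)² = (-1×0.0604)² = 0.00365
δQ/Q = √(0.00593) = 0.0770

0.0770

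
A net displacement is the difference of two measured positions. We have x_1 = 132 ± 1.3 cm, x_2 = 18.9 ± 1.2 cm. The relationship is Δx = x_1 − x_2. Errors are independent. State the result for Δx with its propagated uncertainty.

113 ± 1.77 cm

For a sum/difference, combine absolute errors in quadrature:
  (δx_1)² = 1.69;  (δx_2)² = 1.44
δΔx = √(3.13) = 1.77 cm
Δx = 113 cm.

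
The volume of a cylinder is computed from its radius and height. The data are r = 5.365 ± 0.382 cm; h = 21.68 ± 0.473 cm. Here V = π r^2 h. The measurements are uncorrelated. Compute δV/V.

0.144

V is a product of powers, so relative uncertainties combine in quadrature:
  (2·δr/r)² = (2×0.0712)² = 0.0203;  (1·δh/h)² = (1×0.0218)² = 0.000476
δV/V = √(0.0208) = 0.144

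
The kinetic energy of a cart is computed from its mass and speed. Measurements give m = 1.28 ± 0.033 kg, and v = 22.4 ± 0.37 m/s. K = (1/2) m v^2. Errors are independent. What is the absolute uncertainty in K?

Since K is a product/quotient, work with relative uncertainties:
  (1·δm/m)² = (1×0.0258)² = 0.000665;  (2·δv/v)² = (2×0.0165)² = 0.00109
δK/K = √(0.00176) = 0.0419
K = 321 J, so δK = 0.0419 × 321 = 13.5 J.

13.5 J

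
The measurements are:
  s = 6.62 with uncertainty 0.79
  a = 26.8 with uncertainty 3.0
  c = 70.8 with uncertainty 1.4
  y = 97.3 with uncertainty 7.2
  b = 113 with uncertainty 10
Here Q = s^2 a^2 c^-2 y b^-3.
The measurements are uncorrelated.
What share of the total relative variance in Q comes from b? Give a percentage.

38.2%

(δQ/Q)² = (2·δs/s)² + (2·δa/a)² + (-2·δc/c)² + (1·δy/y)² + (-3·δb/b)²
  s term: (2×0.119)² = 0.0570
  a term: (2×0.112)² = 0.0501
  c term: (-2×0.0198)² = 0.00156
  y term: (1×0.0740)² = 0.00548
  b term: (-3×0.0885)² = 0.0705
Total = 0.185. Share from b = 0.0705/0.185 = 0.382.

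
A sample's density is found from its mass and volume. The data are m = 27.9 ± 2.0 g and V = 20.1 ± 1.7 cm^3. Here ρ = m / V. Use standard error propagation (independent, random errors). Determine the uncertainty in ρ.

Products/powers → add relative errors in quadrature, weighted by exponent:
  (1·δm/m)² = (1×0.0717)² = 0.00514;  (-1·δV/V)² = (-1×0.0846)² = 0.00715
δρ/ρ = √(0.0123) = 0.111
ρ = 1.39 g/cm^3, so δρ = 0.111 × 1.39 = 0.154 g/cm^3.

0.154 g/cm^3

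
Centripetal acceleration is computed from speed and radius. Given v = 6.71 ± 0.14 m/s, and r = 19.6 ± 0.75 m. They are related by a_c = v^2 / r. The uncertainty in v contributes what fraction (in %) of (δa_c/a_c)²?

54.3%

(δa_c/a_c)² = (2·δv/v)² + (-1·δr/r)²
  v term: (2×0.0209)² = 0.00174
  r term: (-1×0.0383)² = 0.00146
Total = 0.00321. Share from v = 0.00174/0.00321 = 0.543.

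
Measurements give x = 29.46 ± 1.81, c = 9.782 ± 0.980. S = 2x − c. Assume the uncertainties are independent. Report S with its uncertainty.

S is a linear combination, so absolute uncertainties add in quadrature:
  (2·δx)² = 13.1;  (δc)² = 0.960
δS = √(14.1) = 3.75
S = 49.14.

49.14 ± 3.75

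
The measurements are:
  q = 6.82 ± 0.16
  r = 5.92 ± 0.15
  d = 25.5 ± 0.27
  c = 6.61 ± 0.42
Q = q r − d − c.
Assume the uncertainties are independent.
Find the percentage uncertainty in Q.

17.9%

Let p = q·r = 40.4. δp/p = √((1·δq/q)² + (1·δr/r)²) = √(0.000550 + 0.000642) = 0.0345, so δp = 1.39.
Q = p − d − c: δQ = √(δp² + δd² + δc²) = √(1.94 + 0.0729 + 0.176) = 1.48
Q = 8.26, so δQ/Q = 1.48/8.26 = 0.179.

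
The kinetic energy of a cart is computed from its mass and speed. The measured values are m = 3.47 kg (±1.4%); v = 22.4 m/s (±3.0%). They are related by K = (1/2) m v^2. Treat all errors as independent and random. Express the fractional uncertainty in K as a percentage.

6.16%

For a monomial K ∝ m, v^2, fractional errors add in quadrature:
  (1·δm/m)² = (1×0.0140)² = 0.000196;  (2·δv/v)² = (2×0.0300)² = 0.00360
δK/K = √(0.00380) = 0.0616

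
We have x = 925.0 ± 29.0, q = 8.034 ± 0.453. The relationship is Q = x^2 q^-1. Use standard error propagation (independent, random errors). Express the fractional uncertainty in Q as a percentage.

Since Q is a product/quotient, work with relative uncertainties:
  (2·δx/x)² = (2×0.0314)² = 0.00393;  (-1·δq/q)² = (-1×0.0564)² = 0.00318
δQ/Q = √(0.00711) = 0.0843

8.43%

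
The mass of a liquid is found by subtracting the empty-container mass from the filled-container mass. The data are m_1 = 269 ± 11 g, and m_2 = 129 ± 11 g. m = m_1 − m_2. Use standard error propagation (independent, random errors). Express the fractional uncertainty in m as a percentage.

11.1%

Each term contributes (cᵢ δxᵢ)² to (δm)²:
  (δm_1)² = 121;  (δm_2)² = 121
δm = √(242) = 15.6 g
m = 140 g, so δm/m = 15.6/140 = 0.111.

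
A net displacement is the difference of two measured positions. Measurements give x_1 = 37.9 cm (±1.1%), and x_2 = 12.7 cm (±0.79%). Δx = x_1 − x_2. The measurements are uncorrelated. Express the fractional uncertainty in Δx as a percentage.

Absolute uncertainties add in quadrature for a linear combination:
  (δx_1)² = 0.174;  (δx_2)² = 0.0101
δΔx = √(0.184) = 0.429 cm
Δx = 25.2 cm, so δΔx/Δx = 0.429/25.2 = 0.0170.

1.70%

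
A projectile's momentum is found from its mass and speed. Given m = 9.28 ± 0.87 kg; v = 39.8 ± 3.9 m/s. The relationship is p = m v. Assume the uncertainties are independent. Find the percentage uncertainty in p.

13.6%

Relative error in a monomial: (δp/p)² = Σ (nᵢ · δxᵢ/xᵢ)².
  (1·δm/m)² = (1×0.0938)² = 0.00879;  (1·δv/v)² = (1×0.0980)² = 0.00960
δp/p = √(0.0184) = 0.136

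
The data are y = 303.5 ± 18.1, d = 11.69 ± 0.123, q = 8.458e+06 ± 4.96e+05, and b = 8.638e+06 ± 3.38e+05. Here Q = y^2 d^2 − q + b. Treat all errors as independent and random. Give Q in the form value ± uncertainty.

(1.277 ± 0.164) × 10^7

Let p = y^2·d^2 = 1.259e+07. δp/p = √((2·δy/y)² + (2·δd/d)²) = √(0.0142 + 0.000443) = 0.121, so δp = 1.52e+06.
Q = p − q + b: δQ = √(δp² + δq² + δb²) = √(2.32e+12 + 2.46e+11 + 1.14e+11) = 1.64e+06
Q = 1.277e+07.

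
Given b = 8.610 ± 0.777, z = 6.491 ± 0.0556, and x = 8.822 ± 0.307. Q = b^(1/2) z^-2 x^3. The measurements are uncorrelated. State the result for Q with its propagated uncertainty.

Products/powers → add relative errors in quadrature, weighted by exponent:
  (½·δb/b)² = (0.5×0.0902)² = 0.00204;  (-2·δz/z)² = (-2×0.00857)² = 0.000293;  (3·δx/x)² = (3×0.0348)² = 0.0109
δQ/Q = √(0.0132) = 0.115
Q = 47.82, so δQ = 0.115 × 47.82 = 5.50.

47.82 ± 5.50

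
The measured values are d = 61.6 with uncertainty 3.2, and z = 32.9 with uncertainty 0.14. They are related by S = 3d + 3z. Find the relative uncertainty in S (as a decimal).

0.0339

S is a linear combination, so absolute uncertainties add in quadrature:
  (3·δd)² = 92.2;  (3·δz)² = 0.176
δS = √(92.3) = 9.61
S = 284, so δS/S = 9.61/284 = 0.0339.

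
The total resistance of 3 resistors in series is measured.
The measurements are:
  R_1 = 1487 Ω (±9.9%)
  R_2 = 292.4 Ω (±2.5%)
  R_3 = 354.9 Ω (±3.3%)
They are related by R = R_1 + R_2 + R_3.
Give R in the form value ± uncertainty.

Sums and differences: (δR)² = Σ (cᵢ δxᵢ)².
  (δR_1)² = 21700;  (δR_2)² = 53.4;  (δR_3)² = 137
δR = √(21900) = 148 Ω
R = 2134 Ω.

2134 ± 148 Ω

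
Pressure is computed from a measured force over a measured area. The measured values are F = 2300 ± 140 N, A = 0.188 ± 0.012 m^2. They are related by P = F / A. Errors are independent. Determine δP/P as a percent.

8.82%

Relative error in a monomial: (δP/P)² = Σ (nᵢ · δxᵢ/xᵢ)².
  (1·δF/F)² = (1×0.0609)² = 0.00371;  (-1·δA/A)² = (-1×0.0638)² = 0.00407
δP/P = √(0.00778) = 0.0882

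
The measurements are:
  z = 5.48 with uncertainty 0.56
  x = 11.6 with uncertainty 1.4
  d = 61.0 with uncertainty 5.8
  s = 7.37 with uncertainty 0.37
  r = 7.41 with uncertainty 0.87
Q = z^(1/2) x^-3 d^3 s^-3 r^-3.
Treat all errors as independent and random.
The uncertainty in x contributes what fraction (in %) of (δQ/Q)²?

36.2%

(δQ/Q)² = (½·δz/z)² + (-3·δx/x)² + (3·δd/d)² + (-3·δs/s)² + (-3·δr/r)²
  z term: (0.5×0.102)² = 0.00261
  x term: (-3×0.121)² = 0.131
  d term: (3×0.0951)² = 0.0814
  s term: (-3×0.0502)² = 0.0227
  r term: (-3×0.117)² = 0.124
Total = 0.362. Share from x = 0.131/0.362 = 0.362.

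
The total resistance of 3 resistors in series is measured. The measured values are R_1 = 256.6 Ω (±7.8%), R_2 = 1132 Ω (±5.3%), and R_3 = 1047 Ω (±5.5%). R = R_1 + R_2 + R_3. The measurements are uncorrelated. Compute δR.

R is a linear combination, so absolute uncertainties add in quadrature:
  (δR_1)² = 401;  (δR_2)² = 3600;  (δR_3)² = 3320
δR = √(7320) = 85.5 Ω

85.5 Ω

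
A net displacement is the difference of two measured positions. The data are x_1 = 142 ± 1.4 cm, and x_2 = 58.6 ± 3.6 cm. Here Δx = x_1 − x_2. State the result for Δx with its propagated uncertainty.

83.4 ± 3.86 cm

Absolute uncertainties add in quadrature for a linear combination:
  (δx_1)² = 1.96;  (δx_2)² = 13.0
δΔx = √(14.9) = 3.86 cm
Δx = 83.4 cm.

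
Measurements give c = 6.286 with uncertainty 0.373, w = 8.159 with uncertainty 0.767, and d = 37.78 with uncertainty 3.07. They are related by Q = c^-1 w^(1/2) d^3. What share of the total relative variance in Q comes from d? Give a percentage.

(δQ/Q)² = (-1·δc/c)² + (½·δw/w)² + (3·δd/d)²
  c term: (-1×0.0593)² = 0.00352
  w term: (0.5×0.0940)² = 0.00221
  d term: (3×0.0813)² = 0.0594
Total = 0.0652. Share from d = 0.0594/0.0652 = 0.912.

91.2%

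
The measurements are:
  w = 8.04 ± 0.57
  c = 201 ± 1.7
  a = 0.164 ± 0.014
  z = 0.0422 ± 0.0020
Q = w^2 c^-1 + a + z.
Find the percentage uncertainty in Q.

9.06%

Let p = w^2·c^-1 = 0.322. δp/p = √((2·δw/w)² + (-1·δc/c)²) = √(0.0201 + 7.15e-05) = 0.142, so δp = 0.0457.
Q = p + a + z: δQ = √(δp² + δa² + δz²) = √(0.00209 + 0.000196 + 4e-06) = 0.0478
Q = 0.528, so δQ/Q = 0.0478/0.528 = 0.0906.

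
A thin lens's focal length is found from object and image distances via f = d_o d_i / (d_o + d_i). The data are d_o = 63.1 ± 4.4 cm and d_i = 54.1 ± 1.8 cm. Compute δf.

1.07 cm

∂f/∂d_o = (d_i/(d_o+d_i))² = 0.213;  ∂f/∂d_i = (d_o/(d_o+d_i))² = 0.290
δf = √((∂f/∂d_o · δd_o)² + (∂f/∂d_i · δd_i)²) = √(0.879 + 0.272) = 1.07 cm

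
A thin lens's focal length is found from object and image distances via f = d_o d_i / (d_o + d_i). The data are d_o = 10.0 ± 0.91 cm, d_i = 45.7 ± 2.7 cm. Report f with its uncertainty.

∂f/∂d_o = (d_i/(d_o+d_i))² = 0.673;  ∂f/∂d_i = (d_o/(d_o+d_i))² = 0.0322
δf = √((∂f/∂d_o · δd_o)² + (∂f/∂d_i · δd_i)²) = √(0.375 + 0.00757) = 0.619 cm
f = 8.20 cm.

8.20 ± 0.619 cm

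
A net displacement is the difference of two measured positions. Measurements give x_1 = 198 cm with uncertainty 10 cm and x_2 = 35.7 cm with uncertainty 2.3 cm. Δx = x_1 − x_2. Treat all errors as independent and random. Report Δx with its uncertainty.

162 ± 10.3 cm

Sums and differences: (δΔx)² = Σ (cᵢ δxᵢ)².
  (δx_1)² = 100;  (δx_2)² = 5.29
δΔx = √(105) = 10.3 cm
Δx = 162 cm.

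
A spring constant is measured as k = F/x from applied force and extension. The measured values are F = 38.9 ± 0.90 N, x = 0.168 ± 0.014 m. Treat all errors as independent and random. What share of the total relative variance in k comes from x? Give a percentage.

92.8%

(δk/k)² = (1·δF/F)² + (-1·δx/x)²
  F term: (1×0.0231)² = 0.000535
  x term: (-1×0.0833)² = 0.00694
Total = 0.00748. Share from x = 0.00694/0.00748 = 0.928.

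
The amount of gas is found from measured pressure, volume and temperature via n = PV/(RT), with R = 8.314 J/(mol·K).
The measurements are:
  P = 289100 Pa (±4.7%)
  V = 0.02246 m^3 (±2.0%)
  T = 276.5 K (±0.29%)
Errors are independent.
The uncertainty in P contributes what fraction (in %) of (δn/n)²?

84.4%

(δn/n)² = (1·δP/P)² + (1·δV/V)² + (-1·δT/T)²
  P term: (1×0.0470)² = 0.00221
  V term: (1×0.0200)² = 0.000400
  T term: (-1×0.00290)² = 8.41e-06
Total = 0.00262. Share from P = 0.00221/0.00262 = 0.844.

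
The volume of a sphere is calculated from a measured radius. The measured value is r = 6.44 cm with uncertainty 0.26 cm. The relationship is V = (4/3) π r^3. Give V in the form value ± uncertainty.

V ∝ r^3, so δV/V = |3| · δr/r = 3 × 0.0404 = 0.121.
V = 1120 cm^3, so δV = 0.121 × 1120 = 136 cm^3.

1120 ± 136 cm^3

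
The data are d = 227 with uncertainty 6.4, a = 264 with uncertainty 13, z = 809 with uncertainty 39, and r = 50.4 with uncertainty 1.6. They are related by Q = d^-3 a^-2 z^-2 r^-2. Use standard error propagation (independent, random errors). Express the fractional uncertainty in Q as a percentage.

Each factor contributes (exponent × relative error)² to (δQ/Q)²:
  (-3·δd/d)² = (-3×0.0282)² = 0.00715;  (-2·δa/a)² = (-2×0.0492)² = 0.00970;  (-2·δz/z)² = (-2×0.0482)² = 0.00930;  (-2·δr/r)² = (-2×0.0317)² = 0.00403
δQ/Q = √(0.0302) = 0.174

17.4%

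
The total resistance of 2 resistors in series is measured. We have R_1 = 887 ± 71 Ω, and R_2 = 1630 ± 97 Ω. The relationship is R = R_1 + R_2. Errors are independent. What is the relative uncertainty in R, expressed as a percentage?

Each term contributes (cᵢ δxᵢ)² to (δR)²:
  (δR_1)² = 5040;  (δR_2)² = 9410
δR = √(14400) = 120 Ω
R = 2520 Ω, so δR/R = 120/2520 = 0.0478.

4.78%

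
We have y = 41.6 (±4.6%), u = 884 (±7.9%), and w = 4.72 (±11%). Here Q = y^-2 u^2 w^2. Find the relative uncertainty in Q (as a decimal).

0.286

Since Q is a product/quotient, work with relative uncertainties:
  (-2·δy/y)² = (-2×0.0460)² = 0.00846;  (2·δu/u)² = (2×0.0790)² = 0.0250;  (2·δw/w)² = (2×0.110)² = 0.0484
δQ/Q = √(0.0818) = 0.286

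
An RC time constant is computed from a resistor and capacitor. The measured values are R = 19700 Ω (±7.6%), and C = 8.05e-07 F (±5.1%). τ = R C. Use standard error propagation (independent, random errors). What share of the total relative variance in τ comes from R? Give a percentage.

(δτ/τ)² = (1·δR/R)² + (1·δC/C)²
  R term: (1×0.0760)² = 0.00578
  C term: (1×0.0510)² = 0.00260
Total = 0.00838. Share from R = 0.00578/0.00838 = 0.690.

69.0%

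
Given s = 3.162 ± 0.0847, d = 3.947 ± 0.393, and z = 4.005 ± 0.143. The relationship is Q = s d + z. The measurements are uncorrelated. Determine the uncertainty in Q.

Let p = s·d = 12.48. δp/p = √((1·δs/s)² + (1·δd/d)²) = √(0.000718 + 0.00991) = 0.103, so δp = 1.29.
Q = p + z: δQ = √(δp² + δz²) = √(1.66 + 0.0204) = 1.29

1.29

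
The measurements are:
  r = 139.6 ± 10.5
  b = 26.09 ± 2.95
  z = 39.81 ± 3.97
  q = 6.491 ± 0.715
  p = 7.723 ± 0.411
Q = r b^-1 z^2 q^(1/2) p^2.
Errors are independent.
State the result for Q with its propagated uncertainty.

(1.289 ± 0.347) × 10^6

For a monomial Q ∝ r, b^-1, z^2, q^(1/2), p^2, fractional errors add in quadrature:
  (1·δr/r)² = (1×0.0752)² = 0.00566;  (-1·δb/b)² = (-1×0.113)² = 0.0128;  (2·δz/z)² = (2×0.0997)² = 0.0398;  (½·δq/q)² = (0.5×0.110)² = 0.00303;  (2·δp/p)² = (2×0.0532)² = 0.0113
δQ/Q = √(0.0726) = 0.269
Q = 1.289e+06, so δQ = 0.269 × 1.289e+06 = 3.47e+05.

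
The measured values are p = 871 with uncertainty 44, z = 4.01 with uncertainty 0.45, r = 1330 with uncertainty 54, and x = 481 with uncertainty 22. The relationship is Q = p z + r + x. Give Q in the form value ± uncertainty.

Let w = p·z = 3490. δw/w = √((1·δp/p)² + (1·δz/z)²) = √(0.00255 + 0.0126) = 0.123, so δw = 430.
Q = w + r + x: δQ = √(δw² + δr² + δx²) = √(1.85e+05 + 2920 + 484) = 434
Q = 5300.

5300 ± 434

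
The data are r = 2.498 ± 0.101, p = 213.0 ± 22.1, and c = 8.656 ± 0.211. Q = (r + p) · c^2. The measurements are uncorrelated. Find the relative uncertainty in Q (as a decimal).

0.114

Let u = r + p = 215.5. δu = √(δr² + δp²) = √(0.0102 + 488) = 22.1, so δu/u = 0.103.
Q is then a monomial in u, c:
δQ/Q = √((δu/u)² + (2·δc/c)²) = √(0.0105 + 0.00238) = 0.114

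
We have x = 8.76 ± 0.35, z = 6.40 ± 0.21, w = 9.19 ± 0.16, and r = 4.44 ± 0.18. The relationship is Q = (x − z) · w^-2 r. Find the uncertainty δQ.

Let u = x − z = 2.36. δu = √(δx² + δz²) = √(0.122 + 0.0441) = 0.408, so δu/u = 0.173.
Q is then a monomial in u, w, r:
δQ/Q = √((δu/u)² + (-2·δw/w)² + (1·δr/r)²) = √(0.0299 + 0.00121 + 0.00164) = 0.181
Q = 0.124, so δQ = 0.181 × 0.124 = 0.0225.

0.0225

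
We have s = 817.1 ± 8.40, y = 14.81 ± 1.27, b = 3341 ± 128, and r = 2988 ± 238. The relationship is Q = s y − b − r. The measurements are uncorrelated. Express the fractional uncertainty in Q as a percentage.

Let p = s·y = 12100. δp/p = √((1·δs/s)² + (1·δy/y)²) = √(0.000106 + 0.00735) = 0.0864, so δp = 1050.
Q = p − b − r: δQ = √(δp² + δb² + δr²) = √(1.09e+06 + 16400 + 56600) = 1080
Q = 5772, so δQ/Q = 1080/5772 = 0.187.

18.7%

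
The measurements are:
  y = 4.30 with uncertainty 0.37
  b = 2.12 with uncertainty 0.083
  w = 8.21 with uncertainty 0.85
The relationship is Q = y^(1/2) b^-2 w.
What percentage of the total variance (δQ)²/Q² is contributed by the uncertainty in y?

9.90%

(δQ/Q)² = (½·δy/y)² + (-2·δb/b)² + (1·δw/w)²
  y term: (0.5×0.0860)² = 0.00185
  b term: (-2×0.0392)² = 0.00613
  w term: (1×0.104)² = 0.0107
Total = 0.0187. Share from y = 0.00185/0.0187 = 0.0990.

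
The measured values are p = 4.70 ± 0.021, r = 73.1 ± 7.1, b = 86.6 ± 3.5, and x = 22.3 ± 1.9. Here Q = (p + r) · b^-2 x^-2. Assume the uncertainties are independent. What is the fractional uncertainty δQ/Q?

Let u = p + r = 77.8. δu = √(δp² + δr²) = √(0.000441 + 50.4) = 7.10, so δu/u = 0.0913.
Q is then a monomial in u, b, x:
δQ/Q = √((δu/u)² + (-2·δb/b)² + (-2·δx/x)²) = √(0.00833 + 0.00653 + 0.0290) = 0.210

0.210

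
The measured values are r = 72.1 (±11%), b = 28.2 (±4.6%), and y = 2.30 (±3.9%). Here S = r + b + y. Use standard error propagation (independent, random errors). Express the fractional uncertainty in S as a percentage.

S is a linear combination, so absolute uncertainties add in quadrature:
  (δr)² = 62.9;  (δb)² = 1.68;  (δy)² = 0.00805
δS = √(64.6) = 8.04
S = 103, so δS/S = 8.04/103 = 0.0783.

7.83%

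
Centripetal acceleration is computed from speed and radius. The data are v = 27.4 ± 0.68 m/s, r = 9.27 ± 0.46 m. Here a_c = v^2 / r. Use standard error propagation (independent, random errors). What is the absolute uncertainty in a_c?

5.68 m/s^2

Products/powers → add relative errors in quadrature, weighted by exponent:
  (2·δv/v)² = (2×0.0248)² = 0.00246;  (-1·δr/r)² = (-1×0.0496)² = 0.00246
δa_c/a_c = √(0.00493) = 0.0702
a_c = 81.0 m/s^2, so δa_c = 0.0702 × 81.0 = 5.68 m/s^2.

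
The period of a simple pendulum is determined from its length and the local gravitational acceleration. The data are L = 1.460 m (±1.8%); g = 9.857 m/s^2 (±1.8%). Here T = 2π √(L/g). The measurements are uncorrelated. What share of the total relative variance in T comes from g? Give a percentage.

50.0%

(δT/T)² = (½·δL/L)² + (−½·δg/g)²
  L term: (0.5×0.0180)² = 8.1e-05
  g term: (-0.5×0.0180)² = 8.1e-05
Total = 0.000162. Share from g = 8.1e-05/0.000162 = 0.500.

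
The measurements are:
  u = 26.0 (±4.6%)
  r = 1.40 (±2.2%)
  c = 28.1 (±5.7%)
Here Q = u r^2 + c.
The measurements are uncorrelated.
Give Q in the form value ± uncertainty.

79.1 ± 3.62

Let p = u·r^2 = 51.0. δp/p = √((1·δu/u)² + (2·δr/r)²) = √(0.00212 + 0.00194) = 0.0637, so δp = 3.24.
Q = p + c: δQ = √(δp² + δc²) = √(10.5 + 2.57) = 3.62
Q = 79.1.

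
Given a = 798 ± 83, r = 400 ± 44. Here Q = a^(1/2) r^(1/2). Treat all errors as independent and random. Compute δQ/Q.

Q is a product of powers, so relative uncertainties combine in quadrature:
  (½·δa/a)² = (0.5×0.104)² = 0.00270;  (½·δr/r)² = (0.5×0.110)² = 0.00302
δQ/Q = √(0.00573) = 0.0757

0.0757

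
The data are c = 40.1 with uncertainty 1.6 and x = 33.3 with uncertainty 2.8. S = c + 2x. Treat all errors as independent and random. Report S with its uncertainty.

Absolute uncertainties add in quadrature for a linear combination:
  (δc)² = 2.56;  (2·δx)² = 31.4
δS = √(33.9) = 5.82
S = 107.

107 ± 5.82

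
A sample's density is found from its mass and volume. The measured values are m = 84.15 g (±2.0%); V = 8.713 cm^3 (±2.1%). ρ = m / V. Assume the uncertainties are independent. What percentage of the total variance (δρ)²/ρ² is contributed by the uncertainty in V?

52.4%

(δρ/ρ)² = (1·δm/m)² + (-1·δV/V)²
  m term: (1×0.0200)² = 0.000400
  V term: (-1×0.0210)² = 0.000441
Total = 0.000841. Share from V = 0.000441/0.000841 = 0.524.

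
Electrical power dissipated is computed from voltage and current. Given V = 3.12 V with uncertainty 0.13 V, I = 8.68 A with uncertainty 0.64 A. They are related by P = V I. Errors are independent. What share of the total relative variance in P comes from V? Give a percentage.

24.2%

(δP/P)² = (1·δV/V)² + (1·δI/I)²
  V term: (1×0.0417)² = 0.00174
  I term: (1×0.0737)² = 0.00544
Total = 0.00717. Share from V = 0.00174/0.00717 = 0.242.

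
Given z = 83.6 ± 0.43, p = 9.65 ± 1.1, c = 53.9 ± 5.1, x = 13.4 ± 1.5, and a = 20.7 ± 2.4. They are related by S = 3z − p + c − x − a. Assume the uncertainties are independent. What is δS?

6.07

S is a linear combination, so absolute uncertainties add in quadrature:
  (3·δz)² = 1.66;  (δp)² = 1.21;  (δc)² = 26.0;  (δx)² = 2.25;  (δa)² = 5.76
δS = √(36.9) = 6.07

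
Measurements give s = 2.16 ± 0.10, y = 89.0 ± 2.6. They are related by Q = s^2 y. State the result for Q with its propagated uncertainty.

Each factor contributes (exponent × relative error)² to (δQ/Q)²:
  (2·δs/s)² = (2×0.0463)² = 0.00857;  (1·δy/y)² = (1×0.0292)² = 0.000853
δQ/Q = √(0.00943) = 0.0971
Q = 415, so δQ = 0.0971 × 415 = 40.3.

415 ± 40.3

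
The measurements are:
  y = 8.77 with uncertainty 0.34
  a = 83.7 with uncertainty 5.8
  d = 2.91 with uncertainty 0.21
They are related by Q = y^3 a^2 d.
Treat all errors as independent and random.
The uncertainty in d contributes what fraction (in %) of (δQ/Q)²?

13.7%

(δQ/Q)² = (3·δy/y)² + (2·δa/a)² + (1·δd/d)²
  y term: (3×0.0388)² = 0.0135
  a term: (2×0.0693)² = 0.0192
  d term: (1×0.0722)² = 0.00521
Total = 0.0379. Share from d = 0.00521/0.0379 = 0.137.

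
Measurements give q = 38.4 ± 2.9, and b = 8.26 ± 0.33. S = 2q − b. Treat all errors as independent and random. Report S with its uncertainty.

For a sum/difference, combine absolute errors in quadrature:
  (2·δq)² = 33.6;  (δb)² = 0.109
δS = √(33.7) = 5.81
S = 68.5.

68.5 ± 5.81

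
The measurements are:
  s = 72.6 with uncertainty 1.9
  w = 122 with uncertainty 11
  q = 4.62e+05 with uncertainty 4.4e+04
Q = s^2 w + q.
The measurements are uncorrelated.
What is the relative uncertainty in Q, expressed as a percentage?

Let p = s^2·w = 6.43e+05. δp/p = √((2·δs/s)² + (1·δw/w)²) = √(0.00274 + 0.00813) = 0.104, so δp = 67000.
Q = p + q: δQ = √(δp² + δq²) = √(4.49e+09 + 1.94e+09) = 80200
Q = 1.11e+06, so δQ/Q = 80200/1.11e+06 = 0.0726.

7.26%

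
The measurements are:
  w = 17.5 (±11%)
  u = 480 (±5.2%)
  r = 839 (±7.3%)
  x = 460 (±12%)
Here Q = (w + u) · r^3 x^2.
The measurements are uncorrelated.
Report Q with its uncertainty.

(6.22 ± 2.04) × 10^16

Let h = w + u = 498. δh = √(δw² + δu²) = √(3.71 + 623) = 25.0, so δh/h = 0.0503.
Q is then a monomial in h, r, x:
δQ/Q = √((δh/h)² + (3·δr/r)² + (2·δx/x)²) = √(0.00253 + 0.0480 + 0.0576) = 0.329
Q = 6.22e+16, so δQ = 0.329 × 6.22e+16 = 2.04e+16.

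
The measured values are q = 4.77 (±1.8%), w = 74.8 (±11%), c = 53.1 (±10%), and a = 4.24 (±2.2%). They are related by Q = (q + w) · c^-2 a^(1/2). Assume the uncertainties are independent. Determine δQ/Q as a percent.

Let u = q + w = 79.6. δu = √(δq² + δw²) = √(0.00737 + 67.7) = 8.23, so δu/u = 0.103.
Q is then a monomial in u, c, a:
δQ/Q = √((δu/u)² + (-2·δc/c)² + (½·δa/a)²) = √(0.0107 + 0.0400 + 0.000121) = 0.225

22.5%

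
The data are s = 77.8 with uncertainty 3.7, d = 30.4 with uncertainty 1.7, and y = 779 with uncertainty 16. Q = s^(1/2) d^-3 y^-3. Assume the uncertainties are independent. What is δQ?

1.2e-13

Q is a product of powers, so relative uncertainties combine in quadrature:
  (½·δs/s)² = (0.5×0.0476)² = 0.000565;  (-3·δd/d)² = (-3×0.0559)² = 0.0281;  (-3·δy/y)² = (-3×0.0205)² = 0.00380
δQ/Q = √(0.0325) = 0.180
Q = 6.64e-13, so δQ = 0.180 × 6.64e-13 = 1.2e-13.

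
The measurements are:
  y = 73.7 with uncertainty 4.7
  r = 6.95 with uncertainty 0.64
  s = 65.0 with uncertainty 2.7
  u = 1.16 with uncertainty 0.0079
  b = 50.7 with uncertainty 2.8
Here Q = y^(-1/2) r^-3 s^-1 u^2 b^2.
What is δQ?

0.00558

Since Q is a product/quotient, work with relative uncertainties:
  (−½·δy/y)² = (-0.5×0.0638)² = 0.00102;  (-3·δr/r)² = (-3×0.0921)² = 0.0763;  (-1·δs/s)² = (-1×0.0415)² = 0.00173;  (2·δu/u)² = (2×0.00681)² = 0.000186;  (2·δb/b)² = (2×0.0552)² = 0.0122
δQ/Q = √(0.0914) = 0.302
Q = 0.0185, so δQ = 0.302 × 0.0185 = 0.00558.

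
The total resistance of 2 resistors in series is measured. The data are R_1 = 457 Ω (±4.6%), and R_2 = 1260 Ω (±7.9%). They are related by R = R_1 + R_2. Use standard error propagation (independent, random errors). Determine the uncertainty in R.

For a sum/difference, combine absolute errors in quadrature:
  (δR_1)² = 442;  (δR_2)² = 9910
δR = √(10400) = 102 Ω

102 Ω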